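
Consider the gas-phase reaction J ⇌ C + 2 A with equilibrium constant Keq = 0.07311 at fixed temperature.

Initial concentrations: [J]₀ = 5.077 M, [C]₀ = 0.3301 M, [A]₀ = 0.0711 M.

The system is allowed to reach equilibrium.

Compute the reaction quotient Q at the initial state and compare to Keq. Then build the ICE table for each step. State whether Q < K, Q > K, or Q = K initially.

Q₀ = 3.2868e-04; Q < K (proceeds forward)

Q₀ = 3.2868e-04 vs Keq = 0.07311 ⇒ Q<K, forward
Step 1:
                   J          C          A
  init         5.077     0.3301     0.0711
  Δ          -0.3277     0.3277     0.6554
  eq           4.749     0.6578     0.7265
  solve Keq expr → x = 0.3277; check Q = 0.07311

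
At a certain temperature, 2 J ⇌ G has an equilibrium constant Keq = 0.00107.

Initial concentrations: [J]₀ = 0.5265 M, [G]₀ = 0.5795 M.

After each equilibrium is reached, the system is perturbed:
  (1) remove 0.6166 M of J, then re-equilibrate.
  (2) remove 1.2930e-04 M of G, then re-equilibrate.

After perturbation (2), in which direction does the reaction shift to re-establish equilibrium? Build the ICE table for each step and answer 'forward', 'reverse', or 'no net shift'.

Direction: forward

Q₀ = 2.091 vs Keq = 0.00107 ⇒ Q>K, reverse
Step 1:
                  J         G
  Initial    0.5265    0.5795
  Change      1.153   -0.5765
  Equil       1.679  0.003018
  solve Keq expr → x = -0.5765; check Q = 0.00107
Then remove 0.6166 M of J.
Step 2:
                  J         G
  Initial     1.063  0.003018
  Change   0.003602 -0.001801
  Equil       1.066  0.001217
  solve Keq expr → x = -0.001801; check Q = 0.00107
Then remove 1.2930e-04 M of G.
Step 3:
                  J         G
  Initial     1.066  0.001088
  Change  -2.5743e-04 1.2871e-04
  Equil       1.066  0.001216
  solve Keq expr → x = 1.2871e-04; check Q = 0.00107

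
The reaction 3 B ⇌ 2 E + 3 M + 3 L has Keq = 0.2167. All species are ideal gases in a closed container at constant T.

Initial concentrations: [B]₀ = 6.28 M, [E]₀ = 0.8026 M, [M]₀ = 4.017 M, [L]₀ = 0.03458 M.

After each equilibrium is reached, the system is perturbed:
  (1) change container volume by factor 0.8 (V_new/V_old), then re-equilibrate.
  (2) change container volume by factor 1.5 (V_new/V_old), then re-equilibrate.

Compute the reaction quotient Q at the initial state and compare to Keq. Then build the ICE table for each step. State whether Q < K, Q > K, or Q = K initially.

Q₀ = 6.9711e-06 vs Keq = 0.2167 ⇒ Q<K, forward
Step 1:
                    B           E           M           L
  init           6.28      0.8026       4.017     0.03458
  Δ           -0.6126      0.4084      0.6126      0.6126
  eq            5.667       1.211        4.63      0.6472
  solve Keq expr → x = 0.2042; check Q = 0.2167
Then change container volume by factor 0.8 (V_new/V_old).
Step 2:
                    B           E           M           L
  init          7.084       1.514       5.787       0.809
  Δ            0.1838     -0.1225     -0.1838     -0.1838
  eq            7.268       1.391       5.603      0.6252
  solve Keq expr → x = -0.06127; check Q = 0.2167
Then change container volume by factor 1.5 (V_new/V_old).
Step 3:
                    B           E           M           L
  init          4.845      0.9275       3.735      0.4168
  Δ           -0.2408      0.1605      0.2408      0.2408
  eq            4.605       1.088       3.976      0.6575
  solve Keq expr → x = 0.08025; check Q = 0.2167

Q₀ = 6.9711e-06; Q < K (proceeds forward)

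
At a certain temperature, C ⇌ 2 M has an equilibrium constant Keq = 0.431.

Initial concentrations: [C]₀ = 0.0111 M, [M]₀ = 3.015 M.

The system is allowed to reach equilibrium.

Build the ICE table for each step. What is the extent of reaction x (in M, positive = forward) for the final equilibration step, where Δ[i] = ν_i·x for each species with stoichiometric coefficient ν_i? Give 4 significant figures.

x = -1.153 M

Q₀ = 818.9 vs Keq = 0.431 ⇒ Q>K, reverse
Step 1:
                    C           M
  Initial      0.0111       3.015
  Change        1.153      -2.307
  Equil         1.164      0.7084
  solve Keq expr → x = -1.153; check Q = 0.431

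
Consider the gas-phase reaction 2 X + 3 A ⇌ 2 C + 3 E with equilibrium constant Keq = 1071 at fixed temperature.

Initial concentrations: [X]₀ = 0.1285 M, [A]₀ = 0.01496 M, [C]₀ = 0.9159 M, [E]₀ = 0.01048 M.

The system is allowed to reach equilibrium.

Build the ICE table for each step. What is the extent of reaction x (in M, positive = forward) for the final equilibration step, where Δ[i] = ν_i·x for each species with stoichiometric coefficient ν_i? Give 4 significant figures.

Q₀ = 17.47 vs Keq = 1071 ⇒ Q<K, forward
Step 1:
                  X         A         C         E
  I          0.1285   0.01496    0.9159   0.01048
  C       -0.005358 -0.008037  0.005358  0.008037
  E          0.1231  0.006923    0.9213   0.01852
  solve Keq expr → x = 0.002679; check Q = 1071

x = 0.002679 M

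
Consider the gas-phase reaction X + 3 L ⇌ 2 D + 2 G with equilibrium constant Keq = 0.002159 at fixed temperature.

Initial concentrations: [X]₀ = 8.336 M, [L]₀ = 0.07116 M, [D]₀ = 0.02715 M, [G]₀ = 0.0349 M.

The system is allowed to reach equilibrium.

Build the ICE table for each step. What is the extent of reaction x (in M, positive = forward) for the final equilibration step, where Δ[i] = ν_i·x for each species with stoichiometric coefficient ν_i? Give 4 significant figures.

Q₀ = 2.9890e-04 vs Keq = 0.002159 ⇒ Q<K, forward
Step 1:
                  X         L         D         G
  Initial     8.336   0.07116   0.02715    0.0349
  Change  -0.005379  -0.01614   0.01076   0.01076
  Equil       8.331   0.05502   0.03791   0.04566
  solve Keq expr → x = 0.005379; check Q = 0.002159

x = 0.005379 M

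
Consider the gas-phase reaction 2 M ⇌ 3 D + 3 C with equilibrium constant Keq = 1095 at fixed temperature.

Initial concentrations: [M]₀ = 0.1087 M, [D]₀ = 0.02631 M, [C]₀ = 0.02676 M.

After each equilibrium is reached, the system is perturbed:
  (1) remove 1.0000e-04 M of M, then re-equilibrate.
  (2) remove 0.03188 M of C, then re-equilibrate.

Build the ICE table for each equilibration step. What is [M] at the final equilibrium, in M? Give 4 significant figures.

[M]_eq = 1.5525e-04 M

Q₀ = 2.9537e-08 vs Keq = 1095 ⇒ Q<K, forward
Step 1:
                   M          D          C
  Initial     0.1087    0.02631    0.02676
  Change     -0.1085     0.1627     0.1627
  Equil   2.0492e-04     0.1891     0.1895
  solve Keq expr → x = 0.05425; check Q = 1095
Then remove 1.0000e-04 M of M.
Step 2:
                   M          D          C
  Initial 1.0492e-04     0.1891     0.1895
  Change  9.9516e-05 -1.4927e-04 -1.4927e-04
  Equil   2.0444e-04     0.1889     0.1894
  solve Keq expr → x = -4.9758e-05; check Q = 1095
Then remove 0.03188 M of C.
Step 3:
                   M          D          C
  Initial 2.0444e-04     0.1889     0.1575
  Change  -4.9191e-05 7.3787e-05 7.3787e-05
  Equil   1.5525e-04      0.189     0.1575
  solve Keq expr → x = 2.4596e-05; check Q = 1095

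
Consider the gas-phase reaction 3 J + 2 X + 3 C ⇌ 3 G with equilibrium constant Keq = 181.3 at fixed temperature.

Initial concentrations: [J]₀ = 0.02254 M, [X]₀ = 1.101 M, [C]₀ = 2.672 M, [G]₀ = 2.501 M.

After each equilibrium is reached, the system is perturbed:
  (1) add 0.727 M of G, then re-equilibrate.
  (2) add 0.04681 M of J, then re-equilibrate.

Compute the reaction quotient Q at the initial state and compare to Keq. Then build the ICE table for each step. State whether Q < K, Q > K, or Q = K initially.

Q₀ = 5.9074e+04 vs Keq = 181.3 ⇒ Q>K, reverse
Step 1:
                  J         X         C         G
  I         0.02254     1.101     2.672     2.501
  C          0.1134   0.07557    0.1134   -0.1134
  E          0.1359     1.177     2.785     2.388
  solve Keq expr → x = -0.03779; check Q = 181.3
Then add 0.727 M of G.
Step 2:
                  J         X         C         G
  I          0.1359     1.177     2.785     3.115
  C         0.03497   0.02331   0.03497  -0.03497
  E          0.1709       1.2      2.82      3.08
  solve Keq expr → x = -0.01166; check Q = 181.3
Then add 0.04681 M of J.
Step 3:
                  J         X         C         G
  I          0.2177       1.2      2.82      3.08
  C        -0.03954  -0.02636  -0.03954   0.03954
  E          0.1781     1.174     2.781     3.119
  solve Keq expr → x = 0.01318; check Q = 181.3

Q₀ = 5.9074e+04; Q > K (proceeds reverse)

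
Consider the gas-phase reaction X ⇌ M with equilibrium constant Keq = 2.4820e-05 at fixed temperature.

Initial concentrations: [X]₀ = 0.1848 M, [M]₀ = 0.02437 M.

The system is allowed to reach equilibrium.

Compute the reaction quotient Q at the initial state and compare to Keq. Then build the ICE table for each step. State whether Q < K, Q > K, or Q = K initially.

Q₀ = 0.1319; Q > K (proceeds reverse)

Q₀ = 0.1319 vs Keq = 2.4820e-05 ⇒ Q>K, reverse
Step 1:
                   X          M
  I           0.1848    0.02437
  C          0.02436   -0.02436
  E           0.2092 5.1915e-06
  solve Keq expr → x = -0.02436; check Q = 2.4820e-05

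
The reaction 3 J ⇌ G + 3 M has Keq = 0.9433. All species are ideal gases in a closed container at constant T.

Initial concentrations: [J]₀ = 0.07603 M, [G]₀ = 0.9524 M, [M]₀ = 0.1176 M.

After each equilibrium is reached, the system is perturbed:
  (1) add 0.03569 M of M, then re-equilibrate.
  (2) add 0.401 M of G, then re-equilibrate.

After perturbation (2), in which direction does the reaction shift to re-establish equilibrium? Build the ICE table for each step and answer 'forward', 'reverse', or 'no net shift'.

Direction: reverse

Q₀ = 3.524 vs Keq = 0.9433 ⇒ Q>K, reverse
Step 1:
                  J         G         M
  Initial   0.07603    0.9524    0.1176
  Change    0.02082 -0.006941  -0.02082
  Equil     0.09685    0.9455   0.09678
  solve Keq expr → x = -0.006941; check Q = 0.9433
Then add 0.03569 M of M.
Step 2:
                  J         G         M
  Initial   0.09685    0.9455    0.1325
  Change    0.01773 -0.005911  -0.01773
  Equil      0.1146    0.9395    0.1147
  solve Keq expr → x = -0.005911; check Q = 0.9433
Then add 0.401 M of G.
Step 3:
                  J         G         M
  Initial    0.1146     1.341    0.1147
  Change   0.006753 -0.002251 -0.006753
  Equil      0.1213     1.338     0.108
  solve Keq expr → x = -0.002251; check Q = 0.9433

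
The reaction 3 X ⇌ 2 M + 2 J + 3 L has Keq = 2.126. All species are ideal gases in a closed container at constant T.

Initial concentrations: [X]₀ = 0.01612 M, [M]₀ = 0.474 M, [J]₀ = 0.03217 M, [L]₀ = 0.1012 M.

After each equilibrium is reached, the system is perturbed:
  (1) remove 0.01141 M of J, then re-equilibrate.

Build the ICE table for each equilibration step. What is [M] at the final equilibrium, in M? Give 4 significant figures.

Q₀ = 0.05753 vs Keq = 2.126 ⇒ Q<K, forward
Step 1:
                    X           M           J           L
  I           0.01612       0.474     0.03217      0.1012
  C          -0.01003    0.006687    0.006687     0.01003
  E           0.00609      0.4807     0.03886      0.1112
  solve Keq expr → x = 0.003343; check Q = 2.126
Then remove 0.01141 M of J.
Step 2:
                    X           M           J           L
  I           0.00609      0.4807     0.02745      0.1112
  C         -0.001118  7.4539e-04  7.4539e-04    0.001118
  E          0.004972      0.4814     0.02819      0.1123
  solve Keq expr → x = 3.7269e-04; check Q = 2.126

[M]_eq = 0.4814 M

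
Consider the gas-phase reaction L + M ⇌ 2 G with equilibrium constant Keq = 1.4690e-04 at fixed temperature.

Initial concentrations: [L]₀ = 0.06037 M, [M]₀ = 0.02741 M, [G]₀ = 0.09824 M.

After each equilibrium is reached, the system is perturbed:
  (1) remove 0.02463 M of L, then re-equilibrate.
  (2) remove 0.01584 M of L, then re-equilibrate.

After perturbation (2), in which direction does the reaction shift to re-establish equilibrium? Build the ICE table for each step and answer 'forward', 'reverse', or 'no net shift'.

Q₀ = 5.832 vs Keq = 1.4690e-04 ⇒ Q>K, reverse
Step 1:
                    L           M           G
  init        0.06037     0.02741     0.09824
  Δ           0.04857     0.04857    -0.09714
  eq           0.1089     0.07598    0.001103
  solve Keq expr → x = -0.04857; check Q = 1.4690e-04
Then remove 0.02463 M of L.
Step 2:
                    L           M           G
  init        0.08431     0.07598    0.001103
  Δ        6.5914e-05  6.5914e-05 -1.3183e-04
  eq          0.08437     0.07604  9.7085e-04
  solve Keq expr → x = -6.5914e-05; check Q = 1.4690e-04
Then remove 0.01584 M of L.
Step 3:
                    L           M           G
  init        0.06853     0.07604  9.7085e-04
  Δ        4.7643e-05  4.7643e-05 -9.5285e-05
  eq          0.06858     0.07609  8.7556e-04
  solve Keq expr → x = -4.7643e-05; check Q = 1.4690e-04

Direction: reverse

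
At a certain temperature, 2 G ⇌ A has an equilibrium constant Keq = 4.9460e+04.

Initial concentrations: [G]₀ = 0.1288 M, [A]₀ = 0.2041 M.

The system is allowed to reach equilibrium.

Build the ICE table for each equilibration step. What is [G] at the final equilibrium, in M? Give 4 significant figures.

Q₀ = 12.3 vs Keq = 4.9460e+04 ⇒ Q<K, forward
Step 1:
                  G         A
  init       0.1288    0.2041
  Δ         -0.1265   0.06324
  eq       0.002325    0.2673
  solve Keq expr → x = 0.06324; check Q = 4.9460e+04

[G]_eq = 0.002325 M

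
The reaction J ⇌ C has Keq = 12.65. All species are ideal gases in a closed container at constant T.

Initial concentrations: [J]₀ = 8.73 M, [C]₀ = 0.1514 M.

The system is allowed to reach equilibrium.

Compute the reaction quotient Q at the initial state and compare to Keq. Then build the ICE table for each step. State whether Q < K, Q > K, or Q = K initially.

Q₀ = 0.01734 vs Keq = 12.65 ⇒ Q<K, forward
Step 1:
                  J         C
  I            8.73    0.1514
  C          -8.079     8.079
  E          0.6507     8.231
  solve Keq expr → x = 8.079; check Q = 12.65

Q₀ = 0.01734; Q < K (proceeds forward)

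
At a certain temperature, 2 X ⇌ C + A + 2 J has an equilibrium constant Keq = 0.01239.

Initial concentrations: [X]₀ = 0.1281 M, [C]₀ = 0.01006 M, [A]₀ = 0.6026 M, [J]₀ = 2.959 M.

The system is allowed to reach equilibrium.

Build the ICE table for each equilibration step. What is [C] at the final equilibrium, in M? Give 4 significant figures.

Q₀ = 3.235 vs Keq = 0.01239 ⇒ Q>K, reverse
Step 1:
                   X          C          A          J
  Initial     0.1281    0.01006     0.6026      2.959
  Change     0.02001   -0.01001   -0.01001   -0.02001
  Equil       0.1481 5.3102e-05     0.5926      2.939
  solve Keq expr → x = -0.01001; check Q = 0.01239

[C]_eq = 5.3102e-05 M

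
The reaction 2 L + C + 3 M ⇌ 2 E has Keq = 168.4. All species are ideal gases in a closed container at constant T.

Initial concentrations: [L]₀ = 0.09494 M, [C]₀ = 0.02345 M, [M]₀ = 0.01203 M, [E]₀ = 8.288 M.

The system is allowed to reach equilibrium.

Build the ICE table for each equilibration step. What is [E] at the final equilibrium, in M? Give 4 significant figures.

Q₀ = 1.8666e+11 vs Keq = 168.4 ⇒ Q>K, reverse
Step 1:
                    L           C           M           E
  Initial     0.09494     0.02345     0.01203       8.288
  Change       0.7231      0.3616       1.085     -0.7231
  Equil         0.818       0.385       1.097       7.565
  solve Keq expr → x = -0.3616; check Q = 168.4

[E]_eq = 7.565 M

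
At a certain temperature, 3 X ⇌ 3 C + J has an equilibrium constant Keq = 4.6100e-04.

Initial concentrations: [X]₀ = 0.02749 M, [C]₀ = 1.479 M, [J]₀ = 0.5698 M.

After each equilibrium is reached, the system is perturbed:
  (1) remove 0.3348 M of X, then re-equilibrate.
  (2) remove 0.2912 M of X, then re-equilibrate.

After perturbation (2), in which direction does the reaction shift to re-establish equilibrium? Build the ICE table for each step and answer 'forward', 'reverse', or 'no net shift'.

Q₀ = 8.8737e+04 vs Keq = 4.6100e-04 ⇒ Q>K, reverse
Step 1:
                  X         C         J
  init      0.02749     1.479    0.5698
  Δ           1.285    -1.285   -0.4282
  eq          1.312    0.1945    0.1416
  solve Keq expr → x = -0.4282; check Q = 4.6100e-04
Then remove 0.3348 M of X.
Step 2:
                  X         C         J
  init       0.9772    0.1945    0.1416
  Δ         0.03894  -0.03894  -0.01298
  eq          1.016    0.1555    0.1286
  solve Keq expr → x = -0.01298; check Q = 4.6100e-04
Then remove 0.2912 M of X.
Step 3:
                  X         C         J
  init        0.725    0.1555    0.1286
  Δ         0.03536  -0.03536  -0.01179
  eq         0.7603    0.1201    0.1168
  solve Keq expr → x = -0.01179; check Q = 4.6100e-04

Direction: reverse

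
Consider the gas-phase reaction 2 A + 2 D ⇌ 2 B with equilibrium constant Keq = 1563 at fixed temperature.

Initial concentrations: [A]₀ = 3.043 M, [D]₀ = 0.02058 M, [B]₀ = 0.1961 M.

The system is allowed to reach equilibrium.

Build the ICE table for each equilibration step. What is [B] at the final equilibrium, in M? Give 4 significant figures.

Q₀ = 9.805 vs Keq = 1563 ⇒ Q<K, forward
Step 1:
                   A          D          B
  init         3.043    0.02058     0.1961
  Δ         -0.01878   -0.01878    0.01878
  eq           3.024   0.001797     0.2149
  solve Keq expr → x = 0.009391; check Q = 1563

[B]_eq = 0.2149 M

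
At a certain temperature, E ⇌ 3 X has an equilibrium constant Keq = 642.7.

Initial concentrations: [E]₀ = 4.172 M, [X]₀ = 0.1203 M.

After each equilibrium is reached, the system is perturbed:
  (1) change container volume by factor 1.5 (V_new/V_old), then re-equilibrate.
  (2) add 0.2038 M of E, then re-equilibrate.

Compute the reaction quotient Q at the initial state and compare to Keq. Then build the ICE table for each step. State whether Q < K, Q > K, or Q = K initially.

Q₀ = 4.1730e-04 vs Keq = 642.7 ⇒ Q<K, forward
Step 1:
                    E           X
  I             4.172      0.1203
  C            -2.996       8.988
  E             1.176       9.109
  solve Keq expr → x = 2.996; check Q = 642.7
Then change container volume by factor 1.5 (V_new/V_old).
Step 2:
                    E           X
  I            0.7839       6.072
  C            -0.274       0.822
  E            0.5099       6.894
  solve Keq expr → x = 0.274; check Q = 642.7
Then add 0.2038 M of E.
Step 3:
                    E           X
  I            0.7137       6.894
  C           -0.1198      0.3594
  E            0.5939       7.254
  solve Keq expr → x = 0.1198; check Q = 642.7

Q₀ = 4.1730e-04; Q < K (proceeds forward)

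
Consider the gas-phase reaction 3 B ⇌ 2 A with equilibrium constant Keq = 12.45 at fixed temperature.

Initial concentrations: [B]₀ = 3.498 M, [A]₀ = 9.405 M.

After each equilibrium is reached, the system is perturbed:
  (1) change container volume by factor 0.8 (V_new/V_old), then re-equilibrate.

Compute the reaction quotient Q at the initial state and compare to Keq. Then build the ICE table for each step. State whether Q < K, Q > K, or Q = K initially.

Q₀ = 2.067 vs Keq = 12.45 ⇒ Q<K, forward
Step 1:
                    B           A
  Initial       3.498       9.405
  Change       -1.446      0.9642
  Equil         2.052       10.37
  solve Keq expr → x = 0.4821; check Q = 12.45
Then change container volume by factor 0.8 (V_new/V_old).
Step 2:
                    B           A
  Initial       2.565       12.96
  Change        -0.17      0.1133
  Equil         2.395       13.07
  solve Keq expr → x = 0.05666; check Q = 12.45

Q₀ = 2.067; Q < K (proceeds forward)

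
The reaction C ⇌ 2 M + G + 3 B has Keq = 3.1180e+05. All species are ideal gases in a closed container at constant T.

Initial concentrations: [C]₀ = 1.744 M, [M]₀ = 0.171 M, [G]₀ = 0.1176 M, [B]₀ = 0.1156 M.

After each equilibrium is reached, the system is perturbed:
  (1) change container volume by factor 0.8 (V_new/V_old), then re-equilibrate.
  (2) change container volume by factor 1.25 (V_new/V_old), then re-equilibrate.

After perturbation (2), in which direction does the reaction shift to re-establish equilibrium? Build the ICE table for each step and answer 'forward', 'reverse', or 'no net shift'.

Q₀ = 3.0460e-06 vs Keq = 3.1180e+05 ⇒ Q<K, forward
Step 1:
                  C         M         G         B
  I           1.744     0.171    0.1176    0.1156
  C          -1.732     3.464     1.732     5.197
  E         0.01176     3.635      1.85     5.312
  solve Keq expr → x = 1.732; check Q = 3.1180e+05
Then change container volume by factor 0.8 (V_new/V_old).
Step 2:
                  C         M         G         B
  I         0.01469     4.544     2.312      6.64
  C         0.02701  -0.05403  -0.02701  -0.08104
  E         0.04171      4.49     2.285     6.559
  solve Keq expr → x = -0.02701; check Q = 3.1180e+05
Then change container volume by factor 1.25 (V_new/V_old).
Step 3:
                  C         M         G         B
  I         0.03337     3.592     1.828     5.248
  C        -0.02161   0.04322   0.02161   0.06483
  E         0.01176     3.635      1.85     5.312
  solve Keq expr → x = 0.02161; check Q = 3.1180e+05

Direction: forward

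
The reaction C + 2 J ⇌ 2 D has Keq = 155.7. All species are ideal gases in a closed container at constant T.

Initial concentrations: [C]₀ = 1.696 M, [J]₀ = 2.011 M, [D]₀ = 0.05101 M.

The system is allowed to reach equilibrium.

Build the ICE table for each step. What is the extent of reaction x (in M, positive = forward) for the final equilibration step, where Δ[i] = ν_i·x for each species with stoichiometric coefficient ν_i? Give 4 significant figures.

x = 0.9195 M

Q₀ = 3.7937e-04 vs Keq = 155.7 ⇒ Q<K, forward
Step 1:
                    C           J           D
  init          1.696       2.011     0.05101
  Δ           -0.9195      -1.839       1.839
  eq           0.7765      0.1719        1.89
  solve Keq expr → x = 0.9195; check Q = 155.7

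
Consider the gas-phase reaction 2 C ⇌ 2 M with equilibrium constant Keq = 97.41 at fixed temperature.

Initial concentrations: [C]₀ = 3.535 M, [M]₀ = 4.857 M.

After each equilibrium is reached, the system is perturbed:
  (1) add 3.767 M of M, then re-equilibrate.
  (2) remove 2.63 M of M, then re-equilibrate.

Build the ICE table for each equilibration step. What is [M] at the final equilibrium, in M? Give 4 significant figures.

Q₀ = 1.888 vs Keq = 97.41 ⇒ Q<K, forward
Step 1:
                   C          M
  I            3.535      4.857
  C           -2.763      2.763
  E           0.7721       7.62
  solve Keq expr → x = 1.381; check Q = 97.41
Then add 3.767 M of M.
Step 2:
                   C          M
  I           0.7721      11.39
  C           0.3466    -0.3466
  E            1.119      11.04
  solve Keq expr → x = -0.1733; check Q = 97.41
Then remove 2.63 M of M.
Step 3:
                   C          M
  I            1.119       8.41
  C           -0.242      0.242
  E           0.8767      8.652
  solve Keq expr → x = 0.121; check Q = 97.41

[M]_eq = 8.652 M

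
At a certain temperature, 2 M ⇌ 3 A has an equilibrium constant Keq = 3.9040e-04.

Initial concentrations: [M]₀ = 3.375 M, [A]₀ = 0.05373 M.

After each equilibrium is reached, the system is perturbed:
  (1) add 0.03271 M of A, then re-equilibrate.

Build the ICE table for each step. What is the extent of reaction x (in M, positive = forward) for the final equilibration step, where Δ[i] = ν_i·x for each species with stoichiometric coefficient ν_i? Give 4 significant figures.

Q₀ = 1.3618e-05 vs Keq = 3.9040e-04 ⇒ Q<K, forward
Step 1:
                   M          A
  init         3.375    0.05373
  Δ         -0.07224     0.1084
  eq           3.303     0.1621
  solve Keq expr → x = 0.03612; check Q = 3.9040e-04
Then add 0.03271 M of A.
Step 2:
                   M          A
  init         3.303     0.1948
  Δ          0.02134   -0.03201
  eq           3.324     0.1628
  solve Keq expr → x = -0.01067; check Q = 3.9040e-04

x = -0.01067 M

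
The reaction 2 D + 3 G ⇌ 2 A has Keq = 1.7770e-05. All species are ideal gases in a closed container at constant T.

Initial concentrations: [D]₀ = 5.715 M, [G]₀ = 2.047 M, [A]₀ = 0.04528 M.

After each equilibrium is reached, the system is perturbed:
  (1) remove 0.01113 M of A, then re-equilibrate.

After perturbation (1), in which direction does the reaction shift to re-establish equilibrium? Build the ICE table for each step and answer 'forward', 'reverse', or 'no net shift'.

Direction: forward

Q₀ = 7.3186e-06 vs Keq = 1.7770e-05 ⇒ Q<K, forward
Step 1:
                   D          G          A
  I            5.715      2.047    0.04528
  C         -0.02321   -0.03481    0.02321
  E            5.692      2.012    0.06849
  solve Keq expr → x = 0.0116; check Q = 1.7770e-05
Then remove 0.01113 M of A.
Step 2:
                   D          G          A
  I            5.692      2.012    0.05736
  C         -0.01023   -0.01534    0.01023
  E            5.682      1.997    0.06758
  solve Keq expr → x = 0.005113; check Q = 1.7770e-05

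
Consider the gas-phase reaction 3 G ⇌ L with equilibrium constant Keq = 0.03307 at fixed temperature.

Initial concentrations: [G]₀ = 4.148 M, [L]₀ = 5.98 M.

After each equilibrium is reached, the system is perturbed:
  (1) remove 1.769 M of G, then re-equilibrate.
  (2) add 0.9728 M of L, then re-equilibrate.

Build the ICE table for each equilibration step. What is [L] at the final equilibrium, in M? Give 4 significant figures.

[L]_eq = 5.872 M

Q₀ = 0.08379 vs Keq = 0.03307 ⇒ Q>K, reverse
Step 1:
                  G         L
  I           4.148      5.98
  C            1.36   -0.4534
  E           5.508     5.527
  solve Keq expr → x = -0.4534; check Q = 0.03307
Then remove 1.769 M of G.
Step 2:
                  G         L
  I           3.739     5.527
  C           1.587   -0.5291
  E           5.326     4.998
  solve Keq expr → x = -0.5291; check Q = 0.03307
Then add 0.9728 M of L.
Step 3:
                  G         L
  I           5.326      5.97
  C          0.2942  -0.09807
  E           5.621     5.872
  solve Keq expr → x = -0.09807; check Q = 0.03307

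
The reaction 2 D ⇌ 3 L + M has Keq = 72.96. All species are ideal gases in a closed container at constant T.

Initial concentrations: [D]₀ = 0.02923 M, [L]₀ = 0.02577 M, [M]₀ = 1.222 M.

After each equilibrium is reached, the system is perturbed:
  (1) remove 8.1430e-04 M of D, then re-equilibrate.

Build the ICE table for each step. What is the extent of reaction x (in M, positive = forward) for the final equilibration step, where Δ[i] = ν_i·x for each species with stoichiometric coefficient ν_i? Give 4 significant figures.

x = -3.7857e-04 M

Q₀ = 0.02448 vs Keq = 72.96 ⇒ Q<K, forward
Step 1:
                    D           L           M
  init        0.02923     0.02577       1.222
  Δ          -0.02701     0.04051      0.0135
  eq         0.002221     0.06628       1.236
  solve Keq expr → x = 0.0135; check Q = 72.96
Then remove 8.1430e-04 M of D.
Step 2:
                    D           L           M
  init       0.001406     0.06628       1.236
  Δ        7.5714e-04   -0.001136 -3.7857e-04
  eq         0.002164     0.06515       1.235
  solve Keq expr → x = -3.7857e-04; check Q = 72.96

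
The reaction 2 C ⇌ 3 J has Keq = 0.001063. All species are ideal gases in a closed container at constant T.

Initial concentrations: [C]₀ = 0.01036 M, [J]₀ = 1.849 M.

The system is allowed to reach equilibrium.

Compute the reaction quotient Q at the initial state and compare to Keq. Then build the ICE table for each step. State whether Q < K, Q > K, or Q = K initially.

Q₀ = 5.8897e+04; Q > K (proceeds reverse)

Q₀ = 5.8897e+04 vs Keq = 0.001063 ⇒ Q>K, reverse
Step 1:
                  C         J
  Initial   0.01036     1.849
  Change      1.157    -1.736
  Equil       1.168    0.1132
  solve Keq expr → x = -0.5786; check Q = 0.001063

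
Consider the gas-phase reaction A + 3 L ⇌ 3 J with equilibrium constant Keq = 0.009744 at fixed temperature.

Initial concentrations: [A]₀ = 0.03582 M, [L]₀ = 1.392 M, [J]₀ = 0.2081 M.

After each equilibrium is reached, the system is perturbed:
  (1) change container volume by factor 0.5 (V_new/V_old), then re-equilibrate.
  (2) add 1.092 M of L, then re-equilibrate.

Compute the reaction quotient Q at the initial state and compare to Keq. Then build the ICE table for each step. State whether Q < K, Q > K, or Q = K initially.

Q₀ = 0.09328 vs Keq = 0.009744 ⇒ Q>K, reverse
Step 1:
                    A           L           J
  Initial     0.03582       1.392      0.2081
  Change      0.02752     0.08256    -0.08256
  Equil       0.06334       1.475      0.1255
  solve Keq expr → x = -0.02752; check Q = 0.009744
Then change container volume by factor 0.5 (V_new/V_old).
Step 2:
                    A           L           J
  Initial      0.1267       2.949      0.2511
  Change     -0.01562    -0.04687     0.04687
  Equil        0.1111       2.902       0.298
  solve Keq expr → x = 0.01562; check Q = 0.009744
Then add 1.092 M of L.
Step 3:
                    A           L           J
  Initial      0.1111       3.994       0.298
  Change     -0.02428    -0.07285     0.07285
  Equil       0.08677       3.921      0.3708
  solve Keq expr → x = 0.02428; check Q = 0.009744

Q₀ = 0.09328; Q > K (proceeds reverse)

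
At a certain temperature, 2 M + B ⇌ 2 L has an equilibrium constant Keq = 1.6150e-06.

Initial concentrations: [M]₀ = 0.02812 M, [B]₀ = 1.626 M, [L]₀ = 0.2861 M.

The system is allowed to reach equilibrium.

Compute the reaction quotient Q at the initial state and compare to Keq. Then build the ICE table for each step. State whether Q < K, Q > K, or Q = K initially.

Q₀ = 63.66 vs Keq = 1.6150e-06 ⇒ Q>K, reverse
Step 1:
                    M           B           L
  Initial     0.02812       1.626      0.2861
  Change       0.2856      0.1428     -0.2856
  Equil        0.3137       1.769  5.3018e-04
  solve Keq expr → x = -0.1428; check Q = 1.6150e-06

Q₀ = 63.66; Q > K (proceeds reverse)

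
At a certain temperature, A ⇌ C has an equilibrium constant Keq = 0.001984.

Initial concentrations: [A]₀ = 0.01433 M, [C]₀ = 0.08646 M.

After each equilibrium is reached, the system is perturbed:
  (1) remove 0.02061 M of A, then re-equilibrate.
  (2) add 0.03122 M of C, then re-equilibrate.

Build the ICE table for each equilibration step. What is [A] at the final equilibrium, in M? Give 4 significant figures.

[A]_eq = 0.1112 M

Q₀ = 6.033 vs Keq = 0.001984 ⇒ Q>K, reverse
Step 1:
                    A           C
  I           0.01433     0.08646
  C           0.08626    -0.08626
  E            0.1006  1.9957e-04
  solve Keq expr → x = -0.08626; check Q = 0.001984
Then remove 0.02061 M of A.
Step 2:
                    A           C
  I           0.07998  1.9957e-04
  C        4.0809e-05 -4.0809e-05
  E           0.08002  1.5876e-04
  solve Keq expr → x = -4.0809e-05; check Q = 0.001984
Then add 0.03122 M of C.
Step 3:
                    A           C
  I           0.08002     0.03138
  C           0.03116    -0.03116
  E            0.1112  2.2058e-04
  solve Keq expr → x = -0.03116; check Q = 0.001984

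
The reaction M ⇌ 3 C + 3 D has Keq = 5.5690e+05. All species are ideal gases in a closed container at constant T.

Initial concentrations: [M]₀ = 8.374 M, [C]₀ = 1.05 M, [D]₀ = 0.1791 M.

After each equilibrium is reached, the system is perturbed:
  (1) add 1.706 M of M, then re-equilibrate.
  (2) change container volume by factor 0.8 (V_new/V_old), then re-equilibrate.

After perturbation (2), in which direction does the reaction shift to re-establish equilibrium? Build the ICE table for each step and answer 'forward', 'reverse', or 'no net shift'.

Direction: reverse

Q₀ = 7.9419e-04 vs Keq = 5.5690e+05 ⇒ Q<K, forward
Step 1:
                   M          C          D
  I            8.374       1.05     0.1791
  C           -3.706      11.12      11.12
  E            4.668      12.17       11.3
  solve Keq expr → x = 3.706; check Q = 5.5690e+05
Then add 1.706 M of M.
Step 2:
                   M          C          D
  I            6.374      12.17       11.3
  C          -0.1877     0.5631     0.5631
  E            6.186      12.73      11.86
  solve Keq expr → x = 0.1877; check Q = 5.5690e+05
Then change container volume by factor 0.8 (V_new/V_old).
Step 3:
                   M          C          D
  I            7.732      15.92      14.83
  C           0.7981     -2.394     -2.394
  E             8.53      13.52      12.43
  solve Keq expr → x = -0.7981; check Q = 5.5690e+05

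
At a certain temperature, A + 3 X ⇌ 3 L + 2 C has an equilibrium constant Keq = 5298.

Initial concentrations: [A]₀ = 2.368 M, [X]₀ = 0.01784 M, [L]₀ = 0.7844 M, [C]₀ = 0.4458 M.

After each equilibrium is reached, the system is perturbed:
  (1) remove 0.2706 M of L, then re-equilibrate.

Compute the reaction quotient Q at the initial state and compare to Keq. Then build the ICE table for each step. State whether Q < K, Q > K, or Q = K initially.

Q₀ = 7134; Q > K (proceeds reverse)

Q₀ = 7134 vs Keq = 5298 ⇒ Q>K, reverse
Step 1:
                  A         X         L         C
  I           2.368   0.01784    0.7844    0.4458
  C       5.9294e-04  0.001779 -0.001779 -0.001186
  E           2.369   0.01962    0.7826    0.4446
  solve Keq expr → x = -5.9294e-04; check Q = 5298
Then remove 0.2706 M of L.
Step 2:
                  A         X         L         C
  I           2.369   0.01962     0.512    0.4446
  C       -0.002177 -0.006531  0.006531  0.004354
  E           2.366   0.01309    0.5186     0.449
  solve Keq expr → x = 0.002177; check Q = 5298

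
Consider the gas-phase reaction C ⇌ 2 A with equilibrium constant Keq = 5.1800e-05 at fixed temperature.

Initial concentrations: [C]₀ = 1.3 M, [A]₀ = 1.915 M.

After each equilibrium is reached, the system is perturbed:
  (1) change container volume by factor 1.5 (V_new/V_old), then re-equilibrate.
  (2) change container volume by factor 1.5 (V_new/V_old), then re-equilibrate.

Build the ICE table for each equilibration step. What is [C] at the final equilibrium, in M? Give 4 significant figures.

Q₀ = 2.821 vs Keq = 5.1800e-05 ⇒ Q>K, reverse
Step 1:
                  C         A
  I             1.3     1.915
  C          0.9521    -1.904
  E           2.252    0.0108
  solve Keq expr → x = -0.9521; check Q = 5.1800e-05
Then change container volume by factor 1.5 (V_new/V_old).
Step 2:
                  C         A
  I           1.501  0.007201
  C       -8.0796e-04  0.001616
  E           1.501  0.008816
  solve Keq expr → x = 8.0796e-04; check Q = 5.1800e-05
Then change container volume by factor 1.5 (V_new/V_old).
Step 3:
                  C         A
  I               1  0.005878
  C       -6.5930e-04  0.001319
  E          0.9997  0.007196
  solve Keq expr → x = 6.5930e-04; check Q = 5.1800e-05

[C]_eq = 0.9997 M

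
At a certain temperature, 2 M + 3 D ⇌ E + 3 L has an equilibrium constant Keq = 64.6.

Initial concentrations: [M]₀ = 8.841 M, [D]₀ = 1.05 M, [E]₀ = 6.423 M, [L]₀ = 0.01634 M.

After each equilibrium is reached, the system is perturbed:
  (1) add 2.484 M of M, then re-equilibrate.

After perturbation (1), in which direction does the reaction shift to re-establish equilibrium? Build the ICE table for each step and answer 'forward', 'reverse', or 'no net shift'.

Direction: forward

Q₀ = 3.0969e-07 vs Keq = 64.6 ⇒ Q<K, forward
Step 1:
                    M           D           E           L
  Initial       8.841        1.05       6.423     0.01634
  Change      -0.6263     -0.9395      0.3132      0.9395
  Equil         8.215      0.1105       6.736      0.9558
  solve Keq expr → x = 0.3132; check Q = 64.6
Then add 2.484 M of M.
Step 2:
                    M           D           E           L
  Initial        10.7      0.1105       6.736      0.9558
  Change     -0.01079    -0.01619    0.005396     0.01619
  Equil         10.69     0.09432       6.742       0.972
  solve Keq expr → x = 0.005396; check Q = 64.6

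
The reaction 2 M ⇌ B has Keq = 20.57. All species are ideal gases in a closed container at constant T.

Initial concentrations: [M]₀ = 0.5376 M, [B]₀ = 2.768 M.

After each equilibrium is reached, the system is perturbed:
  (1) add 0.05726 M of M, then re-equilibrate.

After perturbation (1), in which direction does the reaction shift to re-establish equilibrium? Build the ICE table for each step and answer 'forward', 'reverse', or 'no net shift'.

Direction: forward

Q₀ = 9.577 vs Keq = 20.57 ⇒ Q<K, forward
Step 1:
                  M         B
  Initial    0.5376     2.768
  Change    -0.1653   0.08267
  Equil      0.3723     2.851
  solve Keq expr → x = 0.08267; check Q = 20.57
Then add 0.05726 M of M.
Step 2:
                  M         B
  Initial    0.4295     2.851
  Change   -0.05545   0.02773
  Equil      0.3741     2.878
  solve Keq expr → x = 0.02773; check Q = 20.57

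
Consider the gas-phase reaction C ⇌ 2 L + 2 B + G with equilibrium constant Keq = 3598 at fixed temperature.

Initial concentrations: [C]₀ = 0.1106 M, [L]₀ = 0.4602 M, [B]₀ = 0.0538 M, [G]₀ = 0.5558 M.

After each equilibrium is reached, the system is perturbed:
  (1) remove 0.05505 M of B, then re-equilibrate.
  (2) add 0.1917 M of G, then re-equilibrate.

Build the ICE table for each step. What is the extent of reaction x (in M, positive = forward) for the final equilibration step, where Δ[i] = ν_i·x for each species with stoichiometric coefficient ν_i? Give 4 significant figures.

Q₀ = 0.00308 vs Keq = 3598 ⇒ Q<K, forward
Step 1:
                   C          L          B          G
  init        0.1106     0.4602     0.0538     0.5558
  Δ          -0.1106     0.2212     0.2212     0.1106
  eq      6.5025e-06     0.6814      0.275     0.6664
  solve Keq expr → x = 0.1106; check Q = 3598
Then remove 0.05505 M of B.
Step 2:
                   C          L          B          G
  init    6.5025e-06     0.6814     0.2199     0.6664
  Δ       -2.3426e-06 4.6853e-06 4.6853e-06 2.3426e-06
  eq      4.1599e-06     0.6814     0.2199     0.6664
  solve Keq expr → x = 2.3426e-06; check Q = 3598
Then add 0.1917 M of G.
Step 3:
                   C          L          B          G
  init    4.1599e-06     0.6814     0.2199     0.8581
  Δ       1.1965e-06 -2.3930e-06 -2.3930e-06 -1.1965e-06
  eq      5.3564e-06     0.6814     0.2199     0.8581
  solve Keq expr → x = -1.1965e-06; check Q = 3598

x = -1.1965e-06 M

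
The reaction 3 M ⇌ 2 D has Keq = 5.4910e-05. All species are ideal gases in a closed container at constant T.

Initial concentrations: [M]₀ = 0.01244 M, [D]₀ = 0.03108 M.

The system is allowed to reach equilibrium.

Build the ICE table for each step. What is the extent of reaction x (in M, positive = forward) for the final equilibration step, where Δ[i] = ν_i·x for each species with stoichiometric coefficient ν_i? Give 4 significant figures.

x = -0.01549 M

Q₀ = 501.8 vs Keq = 5.4910e-05 ⇒ Q>K, reverse
Step 1:
                   M          D
  Initial    0.01244    0.03108
  Change     0.04646   -0.03097
  Equil       0.0589 1.0593e-04
  solve Keq expr → x = -0.01549; check Q = 5.4910e-05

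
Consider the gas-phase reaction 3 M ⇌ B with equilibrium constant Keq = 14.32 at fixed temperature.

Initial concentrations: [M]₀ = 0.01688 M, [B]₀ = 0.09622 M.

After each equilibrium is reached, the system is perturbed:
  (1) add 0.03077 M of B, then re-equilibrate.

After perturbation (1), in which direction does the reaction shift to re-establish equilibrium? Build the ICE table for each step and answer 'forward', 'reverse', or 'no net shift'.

Direction: reverse

Q₀ = 2.0005e+04 vs Keq = 14.32 ⇒ Q>K, reverse
Step 1:
                  M         B
  init      0.01688   0.09622
  Δ          0.1358  -0.04526
  eq         0.1527   0.05096
  solve Keq expr → x = -0.04526; check Q = 14.32
Then add 0.03077 M of B.
Step 2:
                  M         B
  init       0.1527   0.08173
  Δ         0.02083 -0.006942
  eq         0.1735   0.07478
  solve Keq expr → x = -0.006942; check Q = 14.32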